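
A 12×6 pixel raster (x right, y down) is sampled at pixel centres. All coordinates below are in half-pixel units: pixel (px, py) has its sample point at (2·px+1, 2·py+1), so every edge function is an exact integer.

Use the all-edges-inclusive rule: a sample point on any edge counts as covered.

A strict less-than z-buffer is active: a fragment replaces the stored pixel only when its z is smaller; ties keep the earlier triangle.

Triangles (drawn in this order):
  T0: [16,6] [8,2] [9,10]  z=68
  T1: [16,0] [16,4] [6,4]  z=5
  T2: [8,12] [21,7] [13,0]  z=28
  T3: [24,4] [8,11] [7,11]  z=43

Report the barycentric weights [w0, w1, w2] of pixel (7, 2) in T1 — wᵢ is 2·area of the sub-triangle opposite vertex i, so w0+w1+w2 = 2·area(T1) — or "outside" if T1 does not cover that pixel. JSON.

T0:
  2·area = 60  (B↔C swapped to make it positive)
  edge (16, 6)→(9, 10): d=(-7,4) inclusive
  edge (9, 10)→(8, 2): d=(-1,-8) inclusive
  edge (8, 2)→(16, 6): d=(8,4) inclusive
    (4,1)@(9, 3): e=[49,7,4] → X
    (5,1)@(11, 3): e=[41,23,-4] → .
    (4,2)@(9, 5): e=[35,5,20] → X
    (5,2)@(11, 5): e=[27,21,12] → X
    (6,2)@(13, 5): e=[19,37,4] → X
    (7,2)@(15, 5): e=[11,53,-4] → .
    (4,3)@(9, 7): e=[21,3,36] → X
    (7,3)@(15, 7): e=[-3,51,12] → .
    (4,4)@(9, 9): e=[7,1,52] → X
    (5,4)@(11, 9): e=[-1,17,44] → .
    (6,4)@(13, 9): e=[-9,33,36] → .
    (4,5)@(9, 11): e=[-7,-1,68] → .
  covered (8 px):
    . . . . . . . . . . . .
    . . . . X . . . . . . .
    . . . . X X X . . . . .
    . . . . X X X . . . . .
    . . . . X . . . . . . .
    . . . . . . . . . . . .
T1:
  2·area = 40
  edge (16, 0)→(16, 4): d=(0,4) inclusive
  edge (16, 4)→(6, 4): d=(-10,0) inclusive
  edge (6, 4)→(16, 0): d=(10,-4) inclusive
    (7,0)@(15, 1): e=[4,30,6] → X
    (8,0)@(17, 1): e=[-4,30,14] → .
    (4,1)@(9, 3): e=[28,10,2] → X
    (5,1)@(11, 3): e=[20,10,10] → X
    (6,1)@(13, 3): e=[12,10,18] → X
    (8,1)@(17, 3): e=[-4,10,34] → .
    (4,2)@(9, 5): e=[28,-10,22] → .
    (5,2)@(11, 5): e=[20,-10,30] → .
    (6,2)@(13, 5): e=[12,-10,38] → .
    (7,2)@(15, 5): e=[4,-10,46] → .
  covered (5 px):
    . . . . . . . X . . . .
    . . . . X X X X . . . .
    . . . . . . . . . . . .
    . . . . . . . . . . . .
    . . . . . . . . . . . .
    . . . . . . . . . . . .
T2:
  2·area = 131  (B↔C swapped to make it positive)
  edge (8, 12)→(13, 0): d=(5,-12) inclusive
  edge (13, 0)→(21, 7): d=(8,7) inclusive
  edge (21, 7)→(8, 12): d=(-13,5) inclusive
    (6,0)@(13, 1): e=[5,8,118] → X
    (7,0)@(15, 1): e=[29,-6,108] → .
    (6,1)@(13, 3): e=[15,24,92] → X
    (7,1)@(15, 3): e=[39,10,82] → X
    (8,1)@(17, 3): e=[63,-4,72] → .
    (5,2)@(11, 5): e=[1,54,76] → X
    (8,2)@(17, 5): e=[73,12,46] → X
    (9,2)@(19, 5): e=[97,-2,36] → .
    (5,3)@(11, 7): e=[11,70,50] → X
    (9,3)@(19, 7): e=[107,14,10] → X
    (10,3)@(21, 7): e=[131,0,0] → X  [on edge]
    (11,3)@(23, 7): e=[155,-14,-10] → .
  covered (17 px):
    . . . . . . X . . . . .
    . . . . . . X X . . . .
    . . . . . X X X X . . .
    . . . . . X X X X X X .
    . . . . . X X X . . . .
    . . . . X . . . . . . .
T3:
  2·area = 7
  edge (24, 4)→(8, 11): d=(-16,7) inclusive
  edge (8, 11)→(7, 11): d=(-1,0) inclusive
  edge (7, 11)→(24, 4): d=(17,-7) inclusive
    (8,3)@(17, 7): e=[1,4,2] → X
    (9,3)@(19, 7): e=[-13,4,16] → .
    (8,4)@(17, 9): e=[-31,2,36] → .
    (0,5)@(1, 11): e=[49,0,-42] → .  [on edge]
    (1,5)@(3, 11): e=[35,0,-28] → .  [on edge]
    (2,5)@(5, 11): e=[21,0,-14] → .  [on edge]
    (3,5)@(7, 11): e=[7,0,0] → X  [on edge]
    (4,5)@(9, 11): e=[-7,0,14] → .  [on edge]
    (5,5)@(11, 11): e=[-21,0,28] → .  [on edge]
    (6,5)@(13, 11): e=[-35,0,42] → .  [on edge]
    (7,5)@(15, 11): e=[-49,0,56] → .  [on edge]
    (8,5)@(17, 11): e=[-63,0,70] → .  [on edge]
    (9,5)@(19, 11): e=[-77,0,84] → .  [on edge]
    (10,5)@(21, 11): e=[-91,0,98] → .  [on edge]
    (11,5)@(23, 11): e=[-105,0,112] → .  [on edge]
  covered (2 px):
    . . . . . . . . . . . .
    . . . . . . . . . . . .
    . . . . . . . . . . . .
    . . . . . . . . X . . .
    . . . . . . . . . . . .
    . . . X . . . . . . . .

Result: "outside"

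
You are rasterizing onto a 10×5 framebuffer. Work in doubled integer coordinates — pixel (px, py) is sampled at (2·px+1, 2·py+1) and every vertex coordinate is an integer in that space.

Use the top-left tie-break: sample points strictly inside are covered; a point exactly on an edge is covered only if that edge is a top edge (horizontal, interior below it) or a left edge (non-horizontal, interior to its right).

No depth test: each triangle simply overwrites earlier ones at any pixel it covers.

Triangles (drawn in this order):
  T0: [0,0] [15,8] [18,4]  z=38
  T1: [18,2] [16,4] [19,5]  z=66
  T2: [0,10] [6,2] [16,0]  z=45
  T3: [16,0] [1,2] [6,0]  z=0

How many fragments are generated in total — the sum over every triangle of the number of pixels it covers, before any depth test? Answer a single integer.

T0:
  2·area = 84  (B↔C swapped to make it positive)
  edge (0, 0)→(18, 4): d=(18,4) right/bottom  bias=-1
  edge (18, 4)→(15, 8): d=(-3,4) right/bottom  bias=-1
  edge (15, 8)→(0, 0): d=(-15,-8) top-left  bias=+0
    (1,0)@(3, 1): e=[6,69,9] → █
    (2,0)@(5, 1): e=[-2,61,25] → ·
    (1,1)@(3, 3): e=[42,63,-21] → ·
    (3,1)@(7, 3): e=[26,47,11] → █
    (4,1)@(9, 3): e=[18,39,27] → █
    (5,1)@(11, 3): e=[10,31,43] → █
    (6,1)@(13, 3): e=[2,23,59] → █
    (7,1)@(15, 3): e=[-6,15,75] → ·
    (3,2)@(7, 5): e=[62,41,-19] → ·
    (4,2)@(9, 5): e=[54,33,-3] → ·
    (5,2)@(11, 5): e=[46,25,13] → █
    (7,2)@(15, 5): e=[30,9,45] → █
  covered (10 px):
    · █ · · · · · · · ·
    · · · █ █ █ █ · · ·
    · · · · · █ █ █ █ ·
    · · · · · · · █ · ·
    · · · · · · · · · ·
T1:
  2·area = 8  (B↔C swapped to make it positive)
  edge (18, 2)→(19, 5): d=(1,3) right/bottom  bias=-1
  edge (19, 5)→(16, 4): d=(-3,-1) top-left  bias=+0
  edge (16, 4)→(18, 2): d=(2,-2) top-left  bias=+0
    (3,0)@(7, 1): e=[32,0,-24] → ·  [on edge]
    (9,0)@(19, 1): e=[-4,12,0] → ·  [on edge]
    (6,1)@(13, 3): e=[16,0,-8] → ·  [on edge]
    (8,1)@(17, 3): e=[4,4,0] → █  [on edge]
    (9,1)@(19, 3): e=[-2,6,4] → ·
    (7,2)@(15, 5): e=[12,-4,0] → ·  [on edge]
    (8,2)@(17, 5): e=[6,-2,4] → ·
    (9,2)@(19, 5): e=[0,0,8] → ·  [on edge]
    (6,3)@(13, 7): e=[20,-12,0] → ·  [on edge]
    (5,4)@(11, 9): e=[28,-20,0] → ·  [on edge]
  covered (1 px):
    · · · · · · · · · ·
    · · · · · · · · █ ·
    · · · · · · · · · ·
    · · · · · · · · · ·
    · · · · · · · · · ·
T2:
  2·area = 68
  edge (0, 10)→(6, 2): d=(6,-8) top-left  bias=+0
  edge (6, 2)→(16, 0): d=(10,-2) top-left  bias=+0
  edge (16, 0)→(0, 10): d=(-16,10) right/bottom  bias=-1
    (5,0)@(11, 1): e=[34,0,34] → █  [on edge]
    (6,0)@(13, 1): e=[50,4,14] → █
    (7,0)@(15, 1): e=[66,8,-6] → ·
    (0,1)@(1, 3): e=[-34,0,102] → ·  [on edge]
    (3,1)@(7, 3): e=[14,12,42] → █
    (4,1)@(9, 3): e=[30,16,22] → █
    (6,1)@(13, 3): e=[62,24,-18] → ·
    (2,2)@(5, 5): e=[10,28,30] → █
    (4,2)@(9, 5): e=[42,36,-10] → ·
    (5,2)@(11, 5): e=[58,40,-30] → ·
    (1,3)@(3, 7): e=[6,44,18] → █
    (2,3)@(5, 7): e=[22,48,-2] → ·
  covered (9 px):
    · · · · · █ █ · · ·
    · · · █ █ █ · · · ·
    · · █ █ · · · · · ·
    · █ · · · · · · · ·
    █ · · · · · · · · ·
T3:
  2·area = 20
  edge (16, 0)→(1, 2): d=(-15,2) right/bottom  bias=-1
  edge (1, 2)→(6, 0): d=(5,-2) top-left  bias=+0
  edge (6, 0)→(16, 0): d=(10,0) top-left  bias=+0
    (2,0)@(5, 1): e=[7,3,10] → █
    (3,0)@(7, 1): e=[3,7,10] → █
    (4,0)@(9, 1): e=[-1,11,10] → ·
    (2,1)@(5, 3): e=[-23,13,30] → ·
    (3,1)@(7, 3): e=[-27,17,30] → ·
  covered (2 px):
    · · █ █ · · · · · ·
    · · · · · · · · · ·
    · · · · · · · · · ·
    · · · · · · · · · ·
    · · · · · · · · · ·

Answer: 22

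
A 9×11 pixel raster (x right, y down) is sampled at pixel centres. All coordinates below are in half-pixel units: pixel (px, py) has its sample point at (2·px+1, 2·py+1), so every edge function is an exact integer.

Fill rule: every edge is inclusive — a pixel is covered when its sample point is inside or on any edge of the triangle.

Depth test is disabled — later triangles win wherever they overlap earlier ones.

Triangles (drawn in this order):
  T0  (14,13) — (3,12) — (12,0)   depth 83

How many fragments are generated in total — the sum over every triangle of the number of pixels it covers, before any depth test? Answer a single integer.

T0:
  2·area = 141
  edge (14, 13)→(3, 12): d=(-11,-1) inclusive
  edge (3, 12)→(12, 0): d=(9,-12) inclusive
  edge (12, 0)→(14, 13): d=(2,13) inclusive
    (5,1)@(11, 3): e=[107,15,19] → █
    (6,1)@(13, 3): e=[109,39,-7] → ·
    (4,2)@(9, 5): e=[83,9,49] → █
    (6,2)@(13, 5): e=[87,57,-3] → ·
    (3,3)@(7, 7): e=[59,3,79] → █
    (6,3)@(13, 7): e=[65,75,1] → █
    (7,3)@(15, 7): e=[67,99,-25] → ·
    (3,4)@(7, 9): e=[37,21,83] → █
    (7,4)@(15, 9): e=[45,117,-21] → ·
    (2,5)@(5, 11): e=[13,15,113] → █
    (7,5)@(15, 11): e=[23,135,-17] → ·
    (2,6)@(5, 13): e=[-9,33,117] → ·
  covered (16 px):
    · · · · · · · · ·
    · · · · · █ · · ·
    · · · · █ █ · · ·
    · · · █ █ █ █ · ·
    · · · █ █ █ █ · ·
    · · █ █ █ █ █ · ·
    · · · · · · · · ·
    · · · · · · · · ·
    · · · · · · · · ·
    · · · · · · · · ·
    · · · · · · · · ·

Final: 16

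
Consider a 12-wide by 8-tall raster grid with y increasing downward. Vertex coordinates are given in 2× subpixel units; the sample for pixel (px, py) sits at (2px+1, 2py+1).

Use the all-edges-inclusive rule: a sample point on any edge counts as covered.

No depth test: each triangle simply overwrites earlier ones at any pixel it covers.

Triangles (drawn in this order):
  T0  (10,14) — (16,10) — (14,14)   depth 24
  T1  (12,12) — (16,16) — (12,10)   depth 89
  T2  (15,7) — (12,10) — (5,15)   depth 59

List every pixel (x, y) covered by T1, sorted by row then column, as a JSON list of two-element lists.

T0:
  2·area = 16
  edge (10, 14)→(16, 10): d=(6,-4) inclusive
  edge (16, 10)→(14, 14): d=(-2,4) inclusive
  edge (14, 14)→(10, 14): d=(-4,0) inclusive
    (7,5)@(15, 11): e=[2,2,12] → █
    (8,5)@(17, 11): e=[10,-6,12] → ·
    (6,6)@(13, 13): e=[6,6,4] → █
    (7,6)@(15, 13): e=[14,-2,4] → ·
    (6,7)@(13, 15): e=[18,2,-4] → ·
  covered (2 px):
    · · · · · · · · · · · ·
    · · · · · · · · · · · ·
    · · · · · · · · · · · ·
    · · · · · · · · · · · ·
    · · · · · · · · · · · ·
    · · · · · · · █ · · · ·
    · · · · · · █ · · · · ·
    · · · · · · · · · · · ·
T1:
  2·area = 8  (B↔C swapped to make it positive)
  edge (12, 12)→(12, 10): d=(0,-2) inclusive
  edge (12, 10)→(16, 16): d=(4,6) inclusive
  edge (16, 16)→(12, 12): d=(-4,-4) inclusive
    (0,0)@(1, 1): e=[-22,30,0] → ·  [on edge]
    (1,1)@(3, 3): e=[-18,26,0] → ·  [on edge]
    (2,2)@(5, 5): e=[-14,22,0] → ·  [on edge]
    (3,3)@(7, 7): e=[-10,18,0] → ·  [on edge]
    (4,4)@(9, 9): e=[-6,14,0] → ·  [on edge]
    (5,5)@(11, 11): e=[-2,10,0] → ·  [on edge]
    (6,6)@(13, 13): e=[2,6,0] → █  [on edge]
    (7,6)@(15, 13): e=[6,-6,8] → ·
    (6,7)@(13, 15): e=[2,14,-8] → ·
    (7,7)@(15, 15): e=[6,2,0] → █  [on edge]
    (8,7)@(17, 15): e=[10,-10,8] → ·
  covered (2 px):
    · · · · · · · · · · · ·
    · · · · · · · · · · · ·
    · · · · · · · · · · · ·
    · · · · · · · · · · · ·
    · · · · · · · · · · · ·
    · · · · · · · · · · · ·
    · · · · · · █ · · · · ·
    · · · · · · · █ · · · ·
T2:
  2·area = 6
  edge (15, 7)→(12, 10): d=(-3,3) inclusive
  edge (12, 10)→(5, 15): d=(-7,5) inclusive
  edge (5, 15)→(15, 7): d=(10,-8) inclusive
    (10,0)@(21, 1): e=[0,18,-12] → ·  [on edge]
    (9,1)@(19, 3): e=[0,14,-8] → ·  [on edge]
    (8,2)@(17, 5): e=[0,10,-4] → ·  [on edge]
    (9,2)@(19, 5): e=[-6,0,12] → ·  [on edge]
    (7,3)@(15, 7): e=[0,6,0] → █  [on edge]
    (8,3)@(17, 7): e=[-6,-4,16] → ·
    (6,4)@(13, 9): e=[0,2,4] → █  [on edge]
    (7,4)@(15, 9): e=[-6,-8,20] → ·
    (5,5)@(11, 11): e=[0,-2,8] → ·  [on edge]
    (6,5)@(13, 11): e=[-6,-12,24] → ·
    (4,6)@(9, 13): e=[0,-6,12] → ·  [on edge]
    (2,7)@(5, 15): e=[6,0,0] → █  [on edge]
    (3,7)@(7, 15): e=[0,-10,16] → ·  [on edge]
  covered (3 px):
    · · · · · · · · · · · ·
    · · · · · · · · · · · ·
    · · · · · · · · · · · ·
    · · · · · · · █ · · · ·
    · · · · · · █ · · · · ·
    · · · · · · · · · · · ·
    · · · · · · · · · · · ·
    · · █ · · · · · · · · ·

Answer: [[6,6],[7,7]]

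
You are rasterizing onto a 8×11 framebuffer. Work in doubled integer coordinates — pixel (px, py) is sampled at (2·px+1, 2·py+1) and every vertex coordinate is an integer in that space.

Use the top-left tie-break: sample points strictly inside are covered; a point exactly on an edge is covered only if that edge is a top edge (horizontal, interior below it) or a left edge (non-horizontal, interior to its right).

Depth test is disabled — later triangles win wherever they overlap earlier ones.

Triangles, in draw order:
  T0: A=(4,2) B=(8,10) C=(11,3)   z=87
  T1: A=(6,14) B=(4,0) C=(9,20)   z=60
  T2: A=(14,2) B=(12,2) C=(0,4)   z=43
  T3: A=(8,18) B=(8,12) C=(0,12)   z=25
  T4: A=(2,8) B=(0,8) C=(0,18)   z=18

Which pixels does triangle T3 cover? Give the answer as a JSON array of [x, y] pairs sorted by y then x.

T0:
  2·area = 52  (B↔C swapped to make it positive)
  edge (4, 2)→(11, 3): d=(7,1) right/bottom  bias=-1
  edge (11, 3)→(8, 10): d=(-3,7) right/bottom  bias=-1
  edge (8, 10)→(4, 2): d=(-4,-8) top-left  bias=+0
    (2,1)@(5, 3): e=[6,42,4] → X
    (3,1)@(7, 3): e=[4,28,20] → X
    (4,1)@(9, 3): e=[2,14,36] → X
    (5,1)@(11, 3): e=[0,0,52] → .  [on edge]
    (2,2)@(5, 5): e=[20,36,-4] → .
    (3,2)@(7, 5): e=[18,22,12] → X
    (5,2)@(11, 5): e=[14,-6,44] → .
    (3,3)@(7, 7): e=[32,16,4] → X
    (5,3)@(11, 7): e=[28,-12,36] → .
    (3,4)@(7, 9): e=[46,10,-4] → .
    (4,4)@(9, 9): e=[44,-4,12] → .
    (2,8)@(5, 17): e=[104,0,-52] → .  [on edge]
  covered (7 px):
    . . . . . . . .
    . . X X X . . .
    . . . X X . . .
    . . . X X . . .
    . . . . . . . .
    . . . . . . . .
    . . . . . . . .
    . . . . . . . .
    . . . . . . . .
    . . . . . . . .
    . . . . . . . .
T1:
  2·area = 30
  edge (6, 14)→(4, 0): d=(-2,-14) top-left  bias=+0
  edge (4, 0)→(9, 20): d=(5,20) right/bottom  bias=-1
  edge (9, 20)→(6, 14): d=(-3,-6) top-left  bias=+0
    (2,2)@(5, 5): e=[4,5,21] → X
    (3,2)@(7, 5): e=[32,-35,33] → .
    (2,3)@(5, 7): e=[0,15,15] → X  [on edge]
    (3,3)@(7, 7): e=[28,-25,27] → .
    (2,4)@(5, 9): e=[-4,25,9] → .
    (3,6)@(7, 13): e=[16,5,9] → X
    (4,6)@(9, 13): e=[44,-35,21] → .
    (3,7)@(7, 15): e=[12,15,3] → X
    (4,7)@(9, 15): e=[40,-25,15] → .
    (3,8)@(7, 17): e=[8,25,-3] → .
    (3,10)@(7, 21): e=[0,45,-15] → .  [on edge]
  covered (4 px):
    . . . . . . . .
    . . . . . . . .
    . . X . . . . .
    . . X . . . . .
    . . . . . . . .
    . . . . . . . .
    . . . X . . . .
    . . . X . . . .
    . . . . . . . .
    . . . . . . . .
    . . . . . . . .
T2:
  2·area = 4  (B↔C swapped to make it positive)
  edge (14, 2)→(0, 4): d=(-14,2) right/bottom  bias=-1
  edge (0, 4)→(12, 2): d=(12,-2) top-left  bias=+0
  edge (12, 2)→(14, 2): d=(2,0) top-left  bias=+0
    (3,1)@(7, 3): e=[0,2,2] → .  [on edge]
  covered (0 px):
    . . . . . . . .
    . . . . . . . .
    . . . . . . . .
    . . . . . . . .
    . . . . . . . .
    . . . . . . . .
    . . . . . . . .
    . . . . . . . .
    . . . . . . . .
    . . . . . . . .
    . . . . . . . .
T3:
  2·area = 48  (B↔C swapped to make it positive)
  edge (8, 18)→(0, 12): d=(-8,-6) top-left  bias=+0
  edge (0, 12)→(8, 12): d=(8,0) top-left  bias=+0
  edge (8, 12)→(8, 18): d=(0,6) right/bottom  bias=-1
    (1,6)@(3, 13): e=[10,8,30] → X
    (2,6)@(5, 13): e=[22,8,18] → X
    (3,6)@(7, 13): e=[34,8,6] → X
    (4,6)@(9, 13): e=[46,8,-6] → .
    (1,7)@(3, 15): e=[-6,24,30] → .
    (2,7)@(5, 15): e=[6,24,18] → X
    (4,7)@(9, 15): e=[30,24,-6] → .
    (2,8)@(5, 17): e=[-10,40,18] → .
    (3,8)@(7, 17): e=[2,40,6] → X
    (4,8)@(9, 17): e=[14,40,-6] → .
    (3,9)@(7, 19): e=[-14,56,6] → .
  covered (6 px):
    . . . . . . . .
    . . . . . . . .
    . . . . . . . .
    . . . . . . . .
    . . . . . . . .
    . . . . . . . .
    . X X X . . . .
    . . X X . . . .
    . . . X . . . .
    . . . . . . . .
    . . . . . . . .
T4:
  2·area = 20  (B↔C swapped to make it positive)
  edge (2, 8)→(0, 18): d=(-2,10) right/bottom  bias=-1
  edge (0, 18)→(0, 8): d=(0,-10) top-left  bias=+0
  edge (0, 8)→(2, 8): d=(2,0) top-left  bias=+0
    (1,1)@(3, 3): e=[0,30,-10] → .  [on edge]
    (0,4)@(1, 9): e=[8,10,2] → X
    (1,4)@(3, 9): e=[-12,30,2] → .
    (0,5)@(1, 11): e=[4,10,6] → X
    (1,5)@(3, 11): e=[-16,30,6] → .
    (0,6)@(1, 13): e=[0,10,10] → .  [on edge]
  covered (2 px):
    . . . . . . . .
    . . . . . . . .
    . . . . . . . .
    . . . . . . . .
    X . . . . . . .
    X . . . . . . .
    . . . . . . . .
    . . . . . . . .
    . . . . . . . .
    . . . . . . . .
    . . . . . . . .

Answer: [[1,6],[2,6],[3,6],[2,7],[3,7],[3,8]]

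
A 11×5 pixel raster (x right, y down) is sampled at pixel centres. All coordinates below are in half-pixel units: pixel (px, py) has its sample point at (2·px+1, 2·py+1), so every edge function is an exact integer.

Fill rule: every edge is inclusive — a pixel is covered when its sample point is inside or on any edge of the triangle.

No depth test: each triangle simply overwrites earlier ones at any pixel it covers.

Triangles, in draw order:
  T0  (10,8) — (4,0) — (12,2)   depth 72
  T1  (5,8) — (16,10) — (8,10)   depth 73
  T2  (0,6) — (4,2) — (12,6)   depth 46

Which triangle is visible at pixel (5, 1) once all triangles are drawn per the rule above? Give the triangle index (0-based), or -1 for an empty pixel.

T0:
  2·area = 52
  edge (10, 8)→(4, 0): d=(-6,-8) inclusive
  edge (4, 0)→(12, 2): d=(8,2) inclusive
  edge (12, 2)→(10, 8): d=(-2,6) inclusive
    (2,0)@(5, 1): e=[2,6,44] → █
    (3,0)@(7, 1): e=[18,2,32] → █
    (4,0)@(9, 1): e=[34,-2,20] → ·
    (2,1)@(5, 3): e=[-10,22,40] → ·
    (3,1)@(7, 3): e=[6,18,28] → █
    (4,1)@(9, 3): e=[22,14,16] → █
    (5,1)@(11, 3): e=[38,10,4] → █
    (6,1)@(13, 3): e=[54,6,-8] → ·
    (3,2)@(7, 5): e=[-6,34,24] → ·
    (4,2)@(9, 5): e=[10,30,12] → █
    (5,2)@(11, 5): e=[26,26,0] → █  [on edge]
    (6,2)@(13, 5): e=[42,22,-12] → ·
  covered (7 px):
    · · █ █ · · · · · · ·
    · · · █ █ █ · · · · ·
    · · · · █ █ · · · · ·
    · · · · · · · · · · ·
    · · · · · · · · · · ·
T1:
  2·area = 16
  edge (5, 8)→(16, 10): d=(11,2) inclusive
  edge (16, 10)→(8, 10): d=(-8,0) inclusive
  edge (8, 10)→(5, 8): d=(-3,-2) inclusive
    (3,4)@(7, 9): e=[7,8,1] → █
    (4,4)@(9, 9): e=[3,8,5] → █
    (5,4)@(11, 9): e=[-1,8,9] → ·
  covered (2 px):
    · · · · · · · · · · ·
    · · · · · · · · · · ·
    · · · · · · · · · · ·
    · · · · · · · · · · ·
    · · · █ █ · · · · · ·
T2:
  2·area = 48
  edge (0, 6)→(4, 2): d=(4,-4) inclusive
  edge (4, 2)→(12, 6): d=(8,4) inclusive
  edge (12, 6)→(0, 6): d=(-12,0) inclusive
    (2,0)@(5, 1): e=[0,-12,60] → ·  [on edge]
    (1,1)@(3, 3): e=[0,12,36] → █  [on edge]
    (2,1)@(5, 3): e=[8,4,36] → █
    (3,1)@(7, 3): e=[16,-4,36] → ·
    (0,2)@(1, 5): e=[0,36,12] → █  [on edge]
    (3,2)@(7, 5): e=[24,12,12] → █
    (4,2)@(9, 5): e=[32,4,12] → █
    (5,2)@(11, 5): e=[40,-4,12] → ·
    (0,3)@(1, 7): e=[8,52,-12] → ·
    (1,3)@(3, 7): e=[16,44,-12] → ·
    (2,3)@(5, 7): e=[24,36,-12] → ·
    (3,3)@(7, 7): e=[32,28,-12] → ·
  covered (7 px):
    · · · · · · · · · · ·
    · █ █ · · · · · · · ·
    █ █ █ █ █ · · · · · ·
    · · · · · · · · · · ·
    · · · · · · · · · · ·

Z-buffer (winner per pixel, '.' = empty):
  . . 0 0 . . . . . . .
  . 2 2 0 0 0 . . . . .
  2 2 2 2 2 0 . . . . .
  . . . . . . . . . . .
  . . . 1 1 . . . . . .

Final: 0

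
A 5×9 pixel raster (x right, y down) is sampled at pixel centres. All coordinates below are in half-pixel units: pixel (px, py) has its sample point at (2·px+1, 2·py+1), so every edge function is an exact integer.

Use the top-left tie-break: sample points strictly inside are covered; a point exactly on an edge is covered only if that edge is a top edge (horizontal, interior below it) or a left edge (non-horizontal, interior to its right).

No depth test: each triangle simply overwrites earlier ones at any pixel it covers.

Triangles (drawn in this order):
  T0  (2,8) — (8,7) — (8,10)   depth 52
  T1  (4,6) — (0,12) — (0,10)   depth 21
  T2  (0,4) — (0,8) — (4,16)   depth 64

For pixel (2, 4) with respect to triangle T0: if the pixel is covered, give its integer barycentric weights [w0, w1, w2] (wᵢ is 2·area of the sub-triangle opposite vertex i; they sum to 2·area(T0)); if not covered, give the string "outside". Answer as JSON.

T0:
  2·area = 18
  edge (2, 8)→(8, 7): d=(6,-1) top-left  bias=+0
  edge (8, 7)→(8, 10): d=(0,3) right/bottom  bias=-1
  edge (8, 10)→(2, 8): d=(-6,-2) top-left  bias=+0
    (2,4)@(5, 9): e=[9,9,0] → █  [on edge]
    (3,4)@(7, 9): e=[11,3,4] → █
    (4,4)@(9, 9): e=[13,-3,8] → ·
    (2,5)@(5, 11): e=[21,9,-12] → ·
    (3,5)@(7, 11): e=[23,3,-8] → ·
  covered (2 px):
    · · · · ·
    · · · · ·
    · · · · ·
    · · · · ·
    · · █ █ ·
    · · · · ·
    · · · · ·
    · · · · ·
    · · · · ·
T1:
  2·area = 8
  edge (4, 6)→(0, 12): d=(-4,6) right/bottom  bias=-1
  edge (0, 12)→(0, 10): d=(0,-2) top-left  bias=+0
  edge (0, 10)→(4, 6): d=(4,-4) top-left  bias=+0
    (4,0)@(9, 1): e=[-10,18,0] → ·  [on edge]
    (3,1)@(7, 3): e=[-6,14,0] → ·  [on edge]
    (2,2)@(5, 5): e=[-2,10,0] → ·  [on edge]
    (1,3)@(3, 7): e=[2,6,0] → █  [on edge]
    (2,3)@(5, 7): e=[-10,10,8] → ·
    (0,4)@(1, 9): e=[6,2,0] → █  [on edge]
    (1,4)@(3, 9): e=[-6,6,8] → ·
    (0,5)@(1, 11): e=[-2,2,8] → ·
  covered (2 px):
    · · · · ·
    · · · · ·
    · · · · ·
    · █ · · ·
    █ · · · ·
    · · · · ·
    · · · · ·
    · · · · ·
    · · · · ·
T2:
  2·area = 16  (B↔C swapped to make it positive)
  edge (0, 4)→(4, 16): d=(4,12) right/bottom  bias=-1
  edge (4, 16)→(0, 8): d=(-4,-8) top-left  bias=+0
  edge (0, 8)→(0, 4): d=(0,-4) top-left  bias=+0
    (0,3)@(1, 7): e=[0,12,4] → ·  [on edge]
    (0,4)@(1, 9): e=[8,4,4] → █
    (1,4)@(3, 9): e=[-16,20,12] → ·
    (0,5)@(1, 11): e=[16,-4,4] → ·
    (1,6)@(3, 13): e=[0,4,12] → ·  [on edge]
  covered (1 px):
    · · · · ·
    · · · · ·
    · · · · ·
    · · · · ·
    █ · · · ·
    · · · · ·
    · · · · ·
    · · · · ·
    · · · · ·

Answer: [9,0,9]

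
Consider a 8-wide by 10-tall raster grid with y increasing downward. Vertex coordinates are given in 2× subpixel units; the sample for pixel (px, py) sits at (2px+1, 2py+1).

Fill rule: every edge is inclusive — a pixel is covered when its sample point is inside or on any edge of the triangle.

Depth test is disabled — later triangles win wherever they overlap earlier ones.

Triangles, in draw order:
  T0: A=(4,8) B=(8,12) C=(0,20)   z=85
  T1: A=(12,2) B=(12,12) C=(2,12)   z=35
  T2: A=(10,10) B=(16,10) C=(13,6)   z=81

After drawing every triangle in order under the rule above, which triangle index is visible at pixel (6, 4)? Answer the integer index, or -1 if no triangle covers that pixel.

T0:
  2·area = 64
  edge (4, 8)→(8, 12): d=(4,4) inclusive
  edge (8, 12)→(0, 20): d=(-8,8) inclusive
  edge (0, 20)→(4, 8): d=(4,-12) inclusive
    (0,2)@(1, 5): e=[0,112,-48] → .  [on edge]
    (2,2)@(5, 5): e=[-16,80,0] → .  [on edge]
    (7,2)@(15, 5): e=[-56,0,120] → .  [on edge]
    (1,3)@(3, 7): e=[0,80,-16] → .  [on edge]
    (6,3)@(13, 7): e=[-40,0,104] → .  [on edge]
    (2,4)@(5, 9): e=[0,48,16] → X  [on edge]
    (3,4)@(7, 9): e=[-8,32,40] → .
    (5,4)@(11, 9): e=[-24,0,88] → .  [on edge]
    (1,5)@(3, 11): e=[16,48,0] → X  [on edge]
    (3,5)@(7, 11): e=[0,16,48] → X  [on edge]
    (4,5)@(9, 11): e=[-8,0,72] → .  [on edge]
    (1,6)@(3, 13): e=[24,32,8] → X
    (3,6)@(7, 13): e=[8,0,56] → X  [on edge]
    (4,6)@(9, 13): e=[0,-16,80] → .  [on edge]
    (2,7)@(5, 15): e=[24,0,40] → X  [on edge]
    (5,7)@(11, 15): e=[0,-48,112] → .  [on edge]
    (0,8)@(1, 17): e=[48,16,0] → X  [on edge]
    (1,8)@(3, 17): e=[40,0,24] → X  [on edge]
    (6,8)@(13, 17): e=[0,-80,144] → .  [on edge]
    (0,9)@(1, 19): e=[56,0,8] → X  [on edge]
    (7,9)@(15, 19): e=[0,-112,176] → .  [on edge]
  covered (12 px):
    . . . . . . . .
    . . . . . . . .
    . . . . . . . .
    . . . . . . . .
    . . X . . . . .
    . X X X . . . .
    . X X X . . . .
    . X X . . . . .
    X X . . . . . .
    X . . . . . . .
T1:
  2·area = 100
  edge (12, 2)→(12, 12): d=(0,10) inclusive
  edge (12, 12)→(2, 12): d=(-10,0) inclusive
  edge (2, 12)→(12, 2): d=(10,-10) inclusive
    (6,0)@(13, 1): e=[-10,110,0] → .  [on edge]
    (5,1)@(11, 3): e=[10,90,0] → X  [on edge]
    (6,1)@(13, 3): e=[-10,90,20] → .
    (4,2)@(9, 5): e=[30,70,0] → X  [on edge]
    (6,2)@(13, 5): e=[-10,70,40] → .
    (3,3)@(7, 7): e=[50,50,0] → X  [on edge]
    (6,3)@(13, 7): e=[-10,50,60] → .
    (2,4)@(5, 9): e=[70,30,0] → X  [on edge]
    (6,4)@(13, 9): e=[-10,30,80] → .
    (1,5)@(3, 11): e=[90,10,0] → X  [on edge]
    (6,5)@(13, 11): e=[-10,10,100] → .
    (0,6)@(1, 13): e=[110,-10,0] → .  [on edge]
  covered (15 px):
    . . . . . . . .
    . . . . . X . .
    . . . . X X . .
    . . . X X X . .
    . . X X X X . .
    . X X X X X . .
    . . . . . . . .
    . . . . . . . .
    . . . . . . . .
    . . . . . . . .
T2:
  2·area = 24  (B↔C swapped to make it positive)
  edge (10, 10)→(13, 6): d=(3,-4) inclusive
  edge (13, 6)→(16, 10): d=(3,4) inclusive
  edge (16, 10)→(10, 10): d=(-6,0) inclusive
    (6,3)@(13, 7): e=[3,3,18] → X
    (7,3)@(15, 7): e=[11,-5,18] → .
    (5,4)@(11, 9): e=[1,17,6] → X
    (7,4)@(15, 9): e=[17,1,6] → X
    (5,5)@(11, 11): e=[7,23,-6] → .
    (6,5)@(13, 11): e=[15,15,-6] → .
    (7,5)@(15, 11): e=[23,7,-6] → .
  covered (4 px):
    . . . . . . . .
    . . . . . . . .
    . . . . . . . .
    . . . . . . X .
    . . . . . X X X
    . . . . . . . .
    . . . . . . . .
    . . . . . . . .
    . . . . . . . .
    . . . . . . . .

Z-buffer (winner per pixel, '.' = empty):
  . . . . . . . .
  . . . . . 1 . .
  . . . . 1 1 . .
  . . . 1 1 1 2 .
  . . 1 1 1 2 2 2
  . 1 1 1 1 1 . .
  . 0 0 0 . . . .
  . 0 0 . . . . .
  0 0 . . . . . .
  0 . . . . . . .

Final: 2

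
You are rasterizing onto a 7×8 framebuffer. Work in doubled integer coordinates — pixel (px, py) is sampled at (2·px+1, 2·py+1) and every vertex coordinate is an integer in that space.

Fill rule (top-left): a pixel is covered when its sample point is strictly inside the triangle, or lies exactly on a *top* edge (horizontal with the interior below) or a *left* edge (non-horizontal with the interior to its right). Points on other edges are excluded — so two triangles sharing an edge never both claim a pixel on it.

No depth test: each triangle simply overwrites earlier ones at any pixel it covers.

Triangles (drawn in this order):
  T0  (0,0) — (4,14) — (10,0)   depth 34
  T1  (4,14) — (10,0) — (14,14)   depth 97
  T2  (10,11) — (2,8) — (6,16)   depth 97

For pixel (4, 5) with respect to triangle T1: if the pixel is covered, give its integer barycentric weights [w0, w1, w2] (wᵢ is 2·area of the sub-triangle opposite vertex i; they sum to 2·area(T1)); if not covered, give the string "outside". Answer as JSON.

T0:
  2·area = 140  (B↔C swapped to make it positive)
  edge (0, 0)→(10, 0): d=(10,0) top-left  bias=+0
  edge (10, 0)→(4, 14): d=(-6,14) right/bottom  bias=-1
  edge (4, 14)→(0, 0): d=(-4,-14) top-left  bias=+0
    (0,0)@(1, 1): e=[10,120,10] → #
    (1,0)@(3, 1): e=[10,92,38] → #
    (2,0)@(5, 1): e=[10,64,66] → #
    (3,0)@(7, 1): e=[10,36,94] → #
    (4,0)@(9, 1): e=[10,8,122] → #
    (5,0)@(11, 1): e=[10,-20,150] → ·
    (0,1)@(1, 3): e=[30,108,2] → #
    (4,1)@(9, 3): e=[30,-4,114] → ·
    (0,2)@(1, 5): e=[50,96,-6] → ·
    (1,2)@(3, 5): e=[50,68,22] → #
    (4,2)@(9, 5): e=[50,-16,106] → ·
    (1,3)@(3, 7): e=[70,56,14] → #
    (3,3)@(7, 7): e=[70,0,70] → ·  [on edge]
  covered (17 px):
    # # # # # · ·
    # # # # · · ·
    · # # # · · ·
    · # # · · · ·
    · # # · · · ·
    · · # · · · ·
    · · · · · · ·
    · · · · · · ·
T1:
  2·area = 140
  edge (4, 14)→(10, 0): d=(6,-14) top-left  bias=+0
  edge (10, 0)→(14, 14): d=(4,14) right/bottom  bias=-1
  edge (14, 14)→(4, 14): d=(-10,0) right/bottom  bias=-1
    (4,1)@(9, 3): e=[4,26,110] → #
    (5,1)@(11, 3): e=[32,-2,110] → ·
    (4,2)@(9, 5): e=[16,34,90] → #
    (5,2)@(11, 5): e=[44,6,90] → #
    (6,2)@(13, 5): e=[72,-22,90] → ·
    (3,3)@(7, 7): e=[0,70,70] → #  [on edge]
    (6,3)@(13, 7): e=[84,-14,70] → ·
    (3,4)@(7, 9): e=[12,78,50] → #
    (6,4)@(13, 9): e=[96,-6,50] → ·
    (3,5)@(7, 11): e=[24,86,30] → #
    (6,5)@(13, 11): e=[108,2,30] → #
    (2,6)@(5, 13): e=[8,122,10] → #
  covered (18 px):
    · · · · · · ·
    · · · · # · ·
    · · · · # # ·
    · · · # # # ·
    · · · # # # ·
    · · · # # # #
    · · # # # # #
    · · · · · · ·
T2:
  2·area = 52  (B↔C swapped to make it positive)
  edge (10, 11)→(6, 16): d=(-4,5) right/bottom  bias=-1
  edge (6, 16)→(2, 8): d=(-4,-8) top-left  bias=+0
  edge (2, 8)→(10, 11): d=(8,3) right/bottom  bias=-1
    (1,4)@(3, 9): e=[43,4,5] → #
    (2,4)@(5, 9): e=[33,20,-1] → ·
    (1,5)@(3, 11): e=[35,-4,21] → ·
    (2,5)@(5, 11): e=[25,12,15] → #
    (3,5)@(7, 11): e=[15,28,9] → #
    (4,5)@(9, 11): e=[5,44,3] → #
    (5,5)@(11, 11): e=[-5,60,-3] → ·
    (2,6)@(5, 13): e=[17,4,31] → #
    (4,6)@(9, 13): e=[-3,36,19] → ·
    (2,7)@(5, 15): e=[9,-4,47] → ·
    (3,7)@(7, 15): e=[-1,12,41] → ·
  covered (6 px):
    · · · · · · ·
    · · · · · · ·
    · · · · · · ·
    · · · · · · ·
    · # · · · · ·
    · · # # # · ·
    · · # # · · ·
    · · · · · · ·

Answer: [58,30,52]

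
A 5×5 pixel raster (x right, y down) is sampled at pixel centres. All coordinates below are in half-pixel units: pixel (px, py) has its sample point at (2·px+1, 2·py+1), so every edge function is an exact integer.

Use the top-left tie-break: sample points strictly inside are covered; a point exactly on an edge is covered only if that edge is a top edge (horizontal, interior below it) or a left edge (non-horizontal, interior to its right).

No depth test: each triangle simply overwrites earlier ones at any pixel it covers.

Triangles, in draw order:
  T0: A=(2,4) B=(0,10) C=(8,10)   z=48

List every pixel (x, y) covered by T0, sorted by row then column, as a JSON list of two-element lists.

T0:
  2·area = 48  (B↔C swapped to make it positive)
  edge (2, 4)→(8, 10): d=(6,6) right/bottom  bias=-1
  edge (8, 10)→(0, 10): d=(-8,0) right/bottom  bias=-1
  edge (0, 10)→(2, 4): d=(2,-6) top-left  bias=+0
    (1,0)@(3, 1): e=[-24,72,0] → ·  [on edge]
    (0,1)@(1, 3): e=[0,56,-8] → ·  [on edge]
    (1,2)@(3, 5): e=[0,40,8] → ·  [on edge]
    (0,3)@(1, 7): e=[24,24,0] → #  [on edge]
    (1,3)@(3, 7): e=[12,24,12] → #
    (2,3)@(5, 7): e=[0,24,24] → ·  [on edge]
    (0,4)@(1, 9): e=[36,8,4] → #
    (2,4)@(5, 9): e=[12,8,28] → #
    (3,4)@(7, 9): e=[0,8,40] → ·  [on edge]
  covered (5 px):
    · · · · ·
    · · · · ·
    · · · · ·
    # # · · ·
    # # # · ·

Result: [[0,3],[1,3],[0,4],[1,4],[2,4]]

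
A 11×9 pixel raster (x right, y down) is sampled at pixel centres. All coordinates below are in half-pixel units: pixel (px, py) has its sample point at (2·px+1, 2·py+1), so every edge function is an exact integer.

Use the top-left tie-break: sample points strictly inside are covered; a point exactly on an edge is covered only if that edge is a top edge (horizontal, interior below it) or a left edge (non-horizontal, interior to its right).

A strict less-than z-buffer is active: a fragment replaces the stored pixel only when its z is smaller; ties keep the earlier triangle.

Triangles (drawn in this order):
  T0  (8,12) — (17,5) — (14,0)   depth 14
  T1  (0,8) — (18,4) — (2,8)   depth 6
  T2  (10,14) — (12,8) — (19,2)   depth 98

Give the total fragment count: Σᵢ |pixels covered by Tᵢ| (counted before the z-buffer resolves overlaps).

T0:
  2·area = 66  (B↔C swapped to make it positive)
  edge (8, 12)→(14, 0): d=(6,-12) top-left  bias=+0
  edge (14, 0)→(17, 5): d=(3,5) right/bottom  bias=-1
  edge (17, 5)→(8, 12): d=(-9,7) right/bottom  bias=-1
    (6,1)@(13, 3): e=[6,14,46] → █
    (7,1)@(15, 3): e=[30,4,32] → █
    (8,1)@(17, 3): e=[54,-6,18] → ·
    (6,2)@(13, 5): e=[18,20,28] → █
    (8,2)@(17, 5): e=[66,0,0] → ·  [on edge]
    (5,3)@(11, 7): e=[6,36,24] → █
    (7,3)@(15, 7): e=[54,16,-4] → ·
    (5,4)@(11, 9): e=[18,42,6] → █
    (6,4)@(13, 9): e=[42,32,-8] → ·
    (4,5)@(9, 11): e=[6,58,2] → █
    (5,5)@(11, 11): e=[30,48,-12] → ·
    (4,6)@(9, 13): e=[18,64,-16] → ·
  covered (8 px):
    · · · · · · · · · · ·
    · · · · · · █ █ · · ·
    · · · · · · █ █ · · ·
    · · · · · █ █ · · · ·
    · · · · · █ · · · · ·
    · · · · █ · · · · · ·
    · · · · · · · · · · ·
    · · · · · · · · · · ·
    · · · · · · · · · · ·
T1:
  2·area = 8
  edge (0, 8)→(18, 4): d=(18,-4) top-left  bias=+0
  edge (18, 4)→(2, 8): d=(-16,4) right/bottom  bias=-1
  edge (2, 8)→(0, 8): d=(-2,0) right/bottom  bias=-1
    (2,3)@(5, 7): e=[2,4,2] → █
    (3,3)@(7, 7): e=[10,-4,2] → ·
    (2,4)@(5, 9): e=[38,-28,-2] → ·
  covered (1 px):
    · · · · · · · · · · ·
    · · · · · · · · · · ·
    · · · · · · · · · · ·
    · · █ · · · · · · · ·
    · · · · · · · · · · ·
    · · · · · · · · · · ·
    · · · · · · · · · · ·
    · · · · · · · · · · ·
    · · · · · · · · · · ·
T2:
  2·area = 30
  edge (10, 14)→(12, 8): d=(2,-6) top-left  bias=+0
  edge (12, 8)→(19, 2): d=(7,-6) top-left  bias=+0
  edge (19, 2)→(10, 14): d=(-9,12) right/bottom  bias=-1
    (6,2)@(13, 5): e=[0,-15,45] → ·  [on edge]
    (7,3)@(15, 7): e=[16,11,3] → █
    (8,3)@(17, 7): e=[28,23,-21] → ·
    (6,4)@(13, 9): e=[8,13,9] → █
    (7,4)@(15, 9): e=[20,25,-15] → ·
    (5,5)@(11, 11): e=[0,15,15] → █  [on edge]
    (6,5)@(13, 11): e=[12,27,-9] → ·
    (5,6)@(11, 13): e=[4,29,-3] → ·
    (4,8)@(9, 17): e=[0,45,-15] → ·  [on edge]
  covered (3 px):
    · · · · · · · · · · ·
    · · · · · · · · · · ·
    · · · · · · · · · · ·
    · · · · · · · █ · · ·
    · · · · · · █ · · · ·
    · · · · · █ · · · · ·
    · · · · · · · · · · ·
    · · · · · · · · · · ·
    · · · · · · · · · · ·

Result: 12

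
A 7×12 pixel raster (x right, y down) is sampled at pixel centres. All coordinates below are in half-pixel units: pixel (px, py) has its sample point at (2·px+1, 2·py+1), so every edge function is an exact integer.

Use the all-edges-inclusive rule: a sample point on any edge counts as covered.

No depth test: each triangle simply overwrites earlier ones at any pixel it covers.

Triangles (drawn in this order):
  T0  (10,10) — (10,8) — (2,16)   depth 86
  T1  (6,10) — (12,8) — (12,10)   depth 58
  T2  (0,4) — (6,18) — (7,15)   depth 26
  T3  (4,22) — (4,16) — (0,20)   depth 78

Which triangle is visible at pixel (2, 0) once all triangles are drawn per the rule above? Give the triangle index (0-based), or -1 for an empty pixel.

T0:
  2·area = 16  (B↔C swapped to make it positive)
  edge (10, 10)→(2, 16): d=(-8,6) inclusive
  edge (2, 16)→(10, 8): d=(8,-8) inclusive
  edge (10, 8)→(10, 10): d=(0,2) inclusive
    (6,2)@(13, 5): e=[22,0,-6] → ·  [on edge]
    (5,3)@(11, 7): e=[18,0,-2] → ·  [on edge]
    (4,4)@(9, 9): e=[14,0,2] → #  [on edge]
    (5,4)@(11, 9): e=[2,16,-2] → ·
    (3,5)@(7, 11): e=[10,0,6] → #  [on edge]
    (4,5)@(9, 11): e=[-2,16,2] → ·
    (2,6)@(5, 13): e=[6,0,10] → #  [on edge]
    (3,6)@(7, 13): e=[-6,16,6] → ·
    (1,7)@(3, 15): e=[2,0,14] → #  [on edge]
    (2,7)@(5, 15): e=[-10,16,10] → ·
    (0,8)@(1, 17): e=[-2,0,18] → ·  [on edge]
    (1,8)@(3, 17): e=[-14,16,14] → ·
  covered (4 px):
    · · · · · · ·
    · · · · · · ·
    · · · · · · ·
    · · · · · · ·
    · · · · # · ·
    · · · # · · ·
    · · # · · · ·
    · # · · · · ·
    · · · · · · ·
    · · · · · · ·
    · · · · · · ·
    · · · · · · ·
T1:
  2·area = 12
  edge (6, 10)→(12, 8): d=(6,-2) inclusive
  edge (12, 8)→(12, 10): d=(0,2) inclusive
  edge (12, 10)→(6, 10): d=(-6,0) inclusive
    (4,4)@(9, 9): e=[0,6,6] → #  [on edge]
    (5,4)@(11, 9): e=[4,2,6] → #
    (6,4)@(13, 9): e=[8,-2,6] → ·
    (1,5)@(3, 11): e=[0,18,-6] → ·  [on edge]
    (4,5)@(9, 11): e=[12,6,-6] → ·
    (5,5)@(11, 11): e=[16,2,-6] → ·
  covered (2 px):
    · · · · · · ·
    · · · · · · ·
    · · · · · · ·
    · · · · · · ·
    · · · · # # ·
    · · · · · · ·
    · · · · · · ·
    · · · · · · ·
    · · · · · · ·
    · · · · · · ·
    · · · · · · ·
    · · · · · · ·
T2:
  2·area = 32  (B↔C swapped to make it positive)
  edge (0, 4)→(7, 15): d=(7,11) inclusive
  edge (7, 15)→(6, 18): d=(-1,3) inclusive
  edge (6, 18)→(0, 4): d=(-6,-14) inclusive
    (5,1)@(11, 3): e=[-128,0,160] → ·  [on edge]
    (1,4)@(3, 9): e=[2,18,12] → #
    (2,4)@(5, 9): e=[-20,12,40] → ·
    (4,4)@(9, 9): e=[-64,0,96] → ·  [on edge]
    (1,5)@(3, 11): e=[16,16,0] → #  [on edge]
    (2,5)@(5, 11): e=[-6,10,28] → ·
    (1,6)@(3, 13): e=[30,14,-12] → ·
    (2,6)@(5, 13): e=[8,8,16] → #
    (3,6)@(7, 13): e=[-14,2,44] → ·
    (2,7)@(5, 15): e=[22,6,4] → #
    (3,7)@(7, 15): e=[0,0,32] → #  [on edge]
    (4,7)@(9, 15): e=[-22,-6,60] → ·
    (2,10)@(5, 21): e=[64,0,-32] → ·  [on edge]
  covered (5 px):
    · · · · · · ·
    · · · · · · ·
    · · · · · · ·
    · · · · · · ·
    · # · · · · ·
    · # · · · · ·
    · · # · · · ·
    · · # # · · ·
    · · · · · · ·
    · · · · · · ·
    · · · · · · ·
    · · · · · · ·
T3:
  2·area = 24  (B↔C swapped to make it positive)
  edge (4, 22)→(0, 20): d=(-4,-2) inclusive
  edge (0, 20)→(4, 16): d=(4,-4) inclusive
  edge (4, 16)→(4, 22): d=(0,6) inclusive
    (6,3)@(13, 7): e=[78,0,-54] → ·  [on edge]
    (5,4)@(11, 9): e=[66,0,-42] → ·  [on edge]
    (4,5)@(9, 11): e=[54,0,-30] → ·  [on edge]
    (3,6)@(7, 13): e=[42,0,-18] → ·  [on edge]
    (2,7)@(5, 15): e=[30,0,-6] → ·  [on edge]
    (1,8)@(3, 17): e=[18,0,6] → #  [on edge]
    (2,8)@(5, 17): e=[22,8,-6] → ·
    (0,9)@(1, 19): e=[6,0,18] → #  [on edge]
    (2,9)@(5, 19): e=[14,16,-6] → ·
    (0,10)@(1, 21): e=[-2,8,18] → ·
    (1,10)@(3, 21): e=[2,16,6] → #
    (2,10)@(5, 21): e=[6,24,-6] → ·
  covered (4 px):
    · · · · · · ·
    · · · · · · ·
    · · · · · · ·
    · · · · · · ·
    · · · · · · ·
    · · · · · · ·
    · · · · · · ·
    · · · · · · ·
    · # · · · · ·
    # # · · · · ·
    · # · · · · ·
    · · · · · · ·

Z-buffer (winner per pixel, '.' = empty):
  . . . . . . .
  . . . . . . .
  . . . . . . .
  . . . . . . .
  . 2 . . 1 1 .
  . 2 . 0 . . .
  . . 2 . . . .
  . 0 2 2 . . .
  . 3 . . . . .
  3 3 . . . . .
  . 3 . . . . .
  . . . . . . .

Final: -1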